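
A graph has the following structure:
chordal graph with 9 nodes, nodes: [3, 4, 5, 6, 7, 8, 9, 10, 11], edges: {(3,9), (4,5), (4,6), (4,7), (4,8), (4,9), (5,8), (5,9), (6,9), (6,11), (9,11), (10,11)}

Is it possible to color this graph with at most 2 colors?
The clique on vertices [6, 9, 11] has size 3 > 2, so it alone needs 3 colors.

No, G is not 2-colorable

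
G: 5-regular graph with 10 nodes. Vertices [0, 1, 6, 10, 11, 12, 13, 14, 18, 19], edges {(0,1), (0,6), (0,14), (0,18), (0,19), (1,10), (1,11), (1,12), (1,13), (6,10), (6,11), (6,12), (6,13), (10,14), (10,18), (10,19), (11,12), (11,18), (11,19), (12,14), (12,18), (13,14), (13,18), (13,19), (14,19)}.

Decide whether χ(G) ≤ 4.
Yes, G is 4-colorable

A valid 4-coloring: color 1: [11, 14]; color 2: [0, 10, 12, 13]; color 3: [1, 6, 18, 19].
(χ(G) = 3 ≤ 4.)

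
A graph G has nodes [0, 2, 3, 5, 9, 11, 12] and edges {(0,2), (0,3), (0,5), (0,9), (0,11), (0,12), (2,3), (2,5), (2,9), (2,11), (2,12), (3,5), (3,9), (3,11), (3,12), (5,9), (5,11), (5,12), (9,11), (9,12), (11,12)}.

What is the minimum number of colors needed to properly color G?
χ(G) = 7

Clique number ω(G) = 7 (lower bound: χ ≥ ω).
The clique on [0, 2, 3, 5, 9, 11, 12] has size 7, forcing χ ≥ 7, and the coloring below uses 7 colors, so χ(G) = 7.
A valid 7-coloring: color 1: [0]; color 2: [2]; color 3: [11]; color 4: [12]; color 5: [3]; color 6: [9]; color 7: [5].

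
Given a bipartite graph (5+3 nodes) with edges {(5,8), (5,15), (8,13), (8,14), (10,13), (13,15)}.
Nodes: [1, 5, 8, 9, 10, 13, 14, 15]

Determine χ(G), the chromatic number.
Clique number ω(G) = 2 (lower bound: χ ≥ ω).
The graph is bipartite (no odd cycle), so 2 colors suffice: χ(G) = 2.
A valid 2-coloring: color 1: [1, 8, 9, 10, 15]; color 2: [5, 13, 14].

χ(G) = 2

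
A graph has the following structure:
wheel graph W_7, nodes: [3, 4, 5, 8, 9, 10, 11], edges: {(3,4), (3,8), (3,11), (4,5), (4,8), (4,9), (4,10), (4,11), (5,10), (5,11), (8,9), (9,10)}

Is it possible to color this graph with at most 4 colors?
A valid 4-coloring: color 1: [4]; color 2: [3, 5, 9]; color 3: [8, 10, 11].
(χ(G) = 3 ≤ 4.)

Yes, G is 4-colorable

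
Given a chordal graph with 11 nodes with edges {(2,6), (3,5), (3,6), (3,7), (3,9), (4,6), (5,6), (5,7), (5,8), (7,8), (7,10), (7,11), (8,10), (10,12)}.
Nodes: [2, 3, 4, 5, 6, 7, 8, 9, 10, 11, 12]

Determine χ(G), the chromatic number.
χ(G) = 3

Clique number ω(G) = 3 (lower bound: χ ≥ ω).
The clique on [3, 5, 6] has size 3, forcing χ ≥ 3, and the coloring below uses 3 colors, so χ(G) = 3.
A valid 3-coloring: color 1: [6, 7, 9, 12]; color 2: [2, 3, 4, 8, 11]; color 3: [5, 10].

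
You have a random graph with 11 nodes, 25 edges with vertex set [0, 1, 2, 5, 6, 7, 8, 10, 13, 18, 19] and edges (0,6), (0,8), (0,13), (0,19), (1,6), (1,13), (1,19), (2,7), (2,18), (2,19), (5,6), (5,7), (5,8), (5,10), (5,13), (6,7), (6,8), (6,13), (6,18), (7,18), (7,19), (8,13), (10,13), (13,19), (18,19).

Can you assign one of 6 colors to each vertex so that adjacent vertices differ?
A valid 6-coloring: color 1: [6, 10, 19]; color 2: [7, 13]; color 3: [0, 1, 5, 18]; color 4: [2, 8].
(χ(G) = 4 ≤ 6.)

Yes, G is 6-colorable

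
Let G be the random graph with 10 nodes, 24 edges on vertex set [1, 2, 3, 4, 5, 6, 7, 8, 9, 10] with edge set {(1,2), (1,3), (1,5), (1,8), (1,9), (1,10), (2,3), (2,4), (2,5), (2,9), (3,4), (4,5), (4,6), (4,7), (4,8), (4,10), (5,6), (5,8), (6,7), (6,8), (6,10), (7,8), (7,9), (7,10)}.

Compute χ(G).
Clique number ω(G) = 4 (lower bound: χ ≥ ω).
The clique on [4, 5, 6, 8] has size 4, forcing χ ≥ 4, and the coloring below uses 4 colors, so χ(G) = 4.
A valid 4-coloring: color 1: [1, 4]; color 2: [2, 6]; color 3: [3, 5, 7]; color 4: [8, 9, 10].

χ(G) = 4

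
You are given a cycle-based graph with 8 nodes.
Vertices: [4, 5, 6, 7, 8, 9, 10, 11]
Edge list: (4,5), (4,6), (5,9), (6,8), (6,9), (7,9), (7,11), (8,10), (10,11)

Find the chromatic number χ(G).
χ(G) = 2

Clique number ω(G) = 2 (lower bound: χ ≥ ω).
The graph is bipartite (no odd cycle), so 2 colors suffice: χ(G) = 2.
A valid 2-coloring: color 1: [4, 8, 9, 11]; color 2: [5, 6, 7, 10].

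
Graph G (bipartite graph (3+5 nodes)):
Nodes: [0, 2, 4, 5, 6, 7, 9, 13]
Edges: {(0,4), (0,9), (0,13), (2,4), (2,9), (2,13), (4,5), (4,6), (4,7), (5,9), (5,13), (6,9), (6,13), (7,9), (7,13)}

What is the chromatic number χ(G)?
Clique number ω(G) = 2 (lower bound: χ ≥ ω).
The graph is bipartite (no odd cycle), so 2 colors suffice: χ(G) = 2.
A valid 2-coloring: color 1: [4, 9, 13]; color 2: [0, 2, 5, 6, 7].

χ(G) = 2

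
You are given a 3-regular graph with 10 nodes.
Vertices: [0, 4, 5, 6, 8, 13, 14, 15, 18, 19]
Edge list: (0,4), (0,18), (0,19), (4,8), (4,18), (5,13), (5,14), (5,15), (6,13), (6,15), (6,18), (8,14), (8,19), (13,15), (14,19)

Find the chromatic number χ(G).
Clique number ω(G) = 3 (lower bound: χ ≥ ω).
The clique on [0, 4, 18] has size 3, forcing χ ≥ 3, and the coloring below uses 3 colors, so χ(G) = 3.
A valid 3-coloring: color 1: [4, 14, 15]; color 2: [0, 5, 6, 8]; color 3: [13, 18, 19].

χ(G) = 3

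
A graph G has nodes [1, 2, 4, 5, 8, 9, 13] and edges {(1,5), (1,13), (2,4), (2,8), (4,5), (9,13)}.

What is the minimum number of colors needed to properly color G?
χ(G) = 2

Clique number ω(G) = 2 (lower bound: χ ≥ ω).
The graph is bipartite (no odd cycle), so 2 colors suffice: χ(G) = 2.
A valid 2-coloring: color 1: [2, 5, 13]; color 2: [1, 4, 8, 9].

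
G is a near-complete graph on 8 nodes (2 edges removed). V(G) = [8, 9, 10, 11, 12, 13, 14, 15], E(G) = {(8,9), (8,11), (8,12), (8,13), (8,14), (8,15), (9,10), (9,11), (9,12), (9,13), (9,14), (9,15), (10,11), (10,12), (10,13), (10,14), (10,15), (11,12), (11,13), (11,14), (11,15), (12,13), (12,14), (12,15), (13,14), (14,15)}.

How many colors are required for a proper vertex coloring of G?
χ(G) = 6

Clique number ω(G) = 6 (lower bound: χ ≥ ω).
The clique on [8, 9, 11, 12, 13, 14] has size 6, forcing χ ≥ 6, and the coloring below uses 6 colors, so χ(G) = 6.
A valid 6-coloring: color 1: [14]; color 2: [9]; color 3: [12]; color 4: [11]; color 5: [13, 15]; color 6: [8, 10].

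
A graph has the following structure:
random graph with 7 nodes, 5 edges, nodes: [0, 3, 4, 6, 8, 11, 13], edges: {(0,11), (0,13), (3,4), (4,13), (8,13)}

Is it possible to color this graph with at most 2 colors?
A valid 2-coloring: color 1: [3, 6, 11, 13]; color 2: [0, 4, 8].
(χ(G) = 2 ≤ 2.)

Yes, G is 2-colorable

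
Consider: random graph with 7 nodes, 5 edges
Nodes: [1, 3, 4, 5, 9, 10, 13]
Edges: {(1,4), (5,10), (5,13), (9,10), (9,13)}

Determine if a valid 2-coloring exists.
Yes, G is 2-colorable

A valid 2-coloring: color 1: [1, 3, 5, 9]; color 2: [4, 10, 13].
(χ(G) = 2 ≤ 2.)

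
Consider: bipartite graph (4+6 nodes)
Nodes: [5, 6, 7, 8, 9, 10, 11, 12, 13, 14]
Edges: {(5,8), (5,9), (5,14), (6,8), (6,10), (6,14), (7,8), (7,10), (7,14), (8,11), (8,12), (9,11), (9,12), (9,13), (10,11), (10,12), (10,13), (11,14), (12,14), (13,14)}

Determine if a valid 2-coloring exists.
A valid 2-coloring: color 1: [8, 9, 10, 14]; color 2: [5, 6, 7, 11, 12, 13].
(χ(G) = 2 ≤ 2.)

Yes, G is 2-colorable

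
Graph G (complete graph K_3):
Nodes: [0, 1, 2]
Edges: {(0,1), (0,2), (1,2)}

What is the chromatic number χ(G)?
Clique number ω(G) = 3 (lower bound: χ ≥ ω).
The clique on [0, 1, 2] has size 3, forcing χ ≥ 3, and the coloring below uses 3 colors, so χ(G) = 3.
A valid 3-coloring: color 1: [2]; color 2: [0]; color 3: [1].

χ(G) = 3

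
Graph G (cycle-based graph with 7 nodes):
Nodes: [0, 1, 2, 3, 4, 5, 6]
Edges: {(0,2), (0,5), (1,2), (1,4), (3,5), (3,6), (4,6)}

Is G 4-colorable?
Yes, G is 4-colorable

A valid 4-coloring: color 1: [0, 3, 4]; color 2: [1, 5, 6]; color 3: [2].
(χ(G) = 3 ≤ 4.)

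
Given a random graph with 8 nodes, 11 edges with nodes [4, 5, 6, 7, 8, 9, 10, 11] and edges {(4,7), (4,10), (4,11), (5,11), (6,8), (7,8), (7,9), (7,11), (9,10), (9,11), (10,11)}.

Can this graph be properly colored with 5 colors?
Yes, G is 5-colorable

A valid 5-coloring: color 1: [8, 11]; color 2: [5, 6, 7, 10]; color 3: [4, 9].
(χ(G) = 3 ≤ 5.)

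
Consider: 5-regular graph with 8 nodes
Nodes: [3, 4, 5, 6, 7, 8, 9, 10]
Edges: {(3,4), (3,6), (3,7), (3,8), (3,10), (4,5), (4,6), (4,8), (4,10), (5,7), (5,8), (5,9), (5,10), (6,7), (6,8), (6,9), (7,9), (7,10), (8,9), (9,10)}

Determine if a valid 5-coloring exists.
A valid 5-coloring: color 1: [4, 9]; color 2: [6, 10]; color 3: [7, 8]; color 4: [3, 5].
(χ(G) = 4 ≤ 5.)

Yes, G is 5-colorable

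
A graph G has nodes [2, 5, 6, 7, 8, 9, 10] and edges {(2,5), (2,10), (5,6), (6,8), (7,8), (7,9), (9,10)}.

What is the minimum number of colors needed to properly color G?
Clique number ω(G) = 2 (lower bound: χ ≥ ω).
Odd cycle [7, 9, 10, 2, 5, 6, 8] needs 3 colors (χ ≥ 3).
The coloring below uses 3 colors, so χ(G) = 3.
A valid 3-coloring: color 1: [2, 6, 7]; color 2: [5, 8, 10]; color 3: [9].

χ(G) = 3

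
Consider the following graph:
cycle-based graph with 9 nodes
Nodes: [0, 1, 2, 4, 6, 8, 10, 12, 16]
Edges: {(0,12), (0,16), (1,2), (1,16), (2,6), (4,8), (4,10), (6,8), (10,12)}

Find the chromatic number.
Clique number ω(G) = 2 (lower bound: χ ≥ ω).
Odd cycle [16, 0, 12, 10, 4, 8, 6, 2, 1] needs 3 colors (χ ≥ 3).
The coloring below uses 3 colors, so χ(G) = 3.
A valid 3-coloring: color 1: [2, 4, 12, 16]; color 2: [0, 1, 8, 10]; color 3: [6].

χ(G) = 3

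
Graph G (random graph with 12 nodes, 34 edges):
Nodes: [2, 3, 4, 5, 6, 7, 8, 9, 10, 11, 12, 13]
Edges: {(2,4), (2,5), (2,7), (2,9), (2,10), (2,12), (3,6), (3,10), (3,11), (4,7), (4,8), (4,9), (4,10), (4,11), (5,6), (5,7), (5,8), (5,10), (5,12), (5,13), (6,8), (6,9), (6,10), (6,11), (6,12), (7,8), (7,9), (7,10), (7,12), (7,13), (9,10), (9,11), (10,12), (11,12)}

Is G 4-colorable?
The clique on vertices [2, 4, 7, 9, 10] has size 5 > 4, so it alone needs 5 colors.

No, G is not 4-colorable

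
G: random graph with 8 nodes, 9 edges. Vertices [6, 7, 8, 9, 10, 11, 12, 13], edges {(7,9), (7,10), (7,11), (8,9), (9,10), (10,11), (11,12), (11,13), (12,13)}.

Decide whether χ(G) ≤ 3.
Yes, G is 3-colorable

A valid 3-coloring: color 1: [6, 9, 11]; color 2: [8, 10, 12]; color 3: [7, 13].
(χ(G) = 3 ≤ 3.)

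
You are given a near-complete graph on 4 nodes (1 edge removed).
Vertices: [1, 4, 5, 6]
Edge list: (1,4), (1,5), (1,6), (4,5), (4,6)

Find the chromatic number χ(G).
Clique number ω(G) = 3 (lower bound: χ ≥ ω).
The clique on [1, 4, 5] has size 3, forcing χ ≥ 3, and the coloring below uses 3 colors, so χ(G) = 3.
A valid 3-coloring: color 1: [4]; color 2: [1]; color 3: [5, 6].

χ(G) = 3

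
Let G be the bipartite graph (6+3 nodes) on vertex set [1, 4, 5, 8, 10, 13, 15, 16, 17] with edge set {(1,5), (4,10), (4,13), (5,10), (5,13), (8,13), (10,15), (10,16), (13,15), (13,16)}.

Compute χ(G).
χ(G) = 2

Clique number ω(G) = 2 (lower bound: χ ≥ ω).
The graph is bipartite (no odd cycle), so 2 colors suffice: χ(G) = 2.
A valid 2-coloring: color 1: [1, 10, 13, 17]; color 2: [4, 5, 8, 15, 16].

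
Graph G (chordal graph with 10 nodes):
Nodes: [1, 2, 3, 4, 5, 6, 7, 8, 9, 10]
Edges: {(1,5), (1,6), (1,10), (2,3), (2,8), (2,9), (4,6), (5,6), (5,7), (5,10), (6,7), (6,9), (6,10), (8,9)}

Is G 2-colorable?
The clique on vertices [1, 5, 6, 10] has size 4 > 2, so it alone needs 4 colors.

No, G is not 2-colorable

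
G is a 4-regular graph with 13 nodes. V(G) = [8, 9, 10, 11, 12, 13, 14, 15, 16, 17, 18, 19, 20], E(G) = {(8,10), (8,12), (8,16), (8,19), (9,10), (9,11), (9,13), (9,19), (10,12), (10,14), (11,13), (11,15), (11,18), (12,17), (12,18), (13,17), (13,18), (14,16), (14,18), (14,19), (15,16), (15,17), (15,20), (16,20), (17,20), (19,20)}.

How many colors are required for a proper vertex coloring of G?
Clique number ω(G) = 3 (lower bound: χ ≥ ω).
The clique on [8, 10, 12] has size 3, forcing χ ≥ 3, and the coloring below uses 3 colors, so χ(G) = 3.
A valid 3-coloring: color 1: [10, 11, 16, 17, 19]; color 2: [12, 13, 14, 20]; color 3: [8, 9, 15, 18].

χ(G) = 3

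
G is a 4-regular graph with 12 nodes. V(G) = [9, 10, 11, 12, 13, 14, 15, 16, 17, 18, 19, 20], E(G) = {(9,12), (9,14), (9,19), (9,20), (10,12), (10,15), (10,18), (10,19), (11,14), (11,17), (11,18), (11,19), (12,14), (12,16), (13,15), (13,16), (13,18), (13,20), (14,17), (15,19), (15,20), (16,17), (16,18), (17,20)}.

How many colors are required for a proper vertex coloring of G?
Clique number ω(G) = 3 (lower bound: χ ≥ ω).
The clique on [9, 12, 14] has size 3, forcing χ ≥ 3, and the coloring below uses 3 colors, so χ(G) = 3.
A valid 3-coloring: color 1: [12, 15, 17, 18]; color 2: [9, 10, 11, 13]; color 3: [14, 16, 19, 20].

χ(G) = 3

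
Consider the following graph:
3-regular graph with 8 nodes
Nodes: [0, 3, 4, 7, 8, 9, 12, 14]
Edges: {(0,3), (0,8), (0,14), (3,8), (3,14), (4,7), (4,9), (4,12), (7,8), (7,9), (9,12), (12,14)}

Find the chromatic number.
Clique number ω(G) = 3 (lower bound: χ ≥ ω).
The clique on [0, 3, 8] has size 3, forcing χ ≥ 3, and the coloring below uses 3 colors, so χ(G) = 3.
A valid 3-coloring: color 1: [4, 8, 14]; color 2: [0, 7, 12]; color 3: [3, 9].

χ(G) = 3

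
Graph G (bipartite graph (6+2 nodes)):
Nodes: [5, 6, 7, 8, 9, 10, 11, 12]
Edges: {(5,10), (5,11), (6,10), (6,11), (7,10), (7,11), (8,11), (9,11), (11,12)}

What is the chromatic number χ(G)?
χ(G) = 2

Clique number ω(G) = 2 (lower bound: χ ≥ ω).
The graph is bipartite (no odd cycle), so 2 colors suffice: χ(G) = 2.
A valid 2-coloring: color 1: [10, 11]; color 2: [5, 6, 7, 8, 9, 12].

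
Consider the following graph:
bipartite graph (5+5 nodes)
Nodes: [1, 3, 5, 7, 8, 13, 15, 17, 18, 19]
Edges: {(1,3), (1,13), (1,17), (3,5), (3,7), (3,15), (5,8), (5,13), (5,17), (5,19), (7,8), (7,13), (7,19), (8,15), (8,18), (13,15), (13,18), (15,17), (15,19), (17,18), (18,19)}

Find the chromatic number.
Clique number ω(G) = 2 (lower bound: χ ≥ ω).
The graph is bipartite (no odd cycle), so 2 colors suffice: χ(G) = 2.
A valid 2-coloring: color 1: [3, 8, 13, 17, 19]; color 2: [1, 5, 7, 15, 18].

χ(G) = 2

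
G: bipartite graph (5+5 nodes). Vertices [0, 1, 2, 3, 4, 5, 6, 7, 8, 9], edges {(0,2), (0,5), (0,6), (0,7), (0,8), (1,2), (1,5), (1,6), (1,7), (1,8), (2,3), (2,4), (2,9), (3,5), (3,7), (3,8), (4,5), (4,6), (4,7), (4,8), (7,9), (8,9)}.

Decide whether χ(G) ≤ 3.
A valid 3-coloring: color 1: [2, 5, 6, 7, 8]; color 2: [0, 1, 3, 4, 9].
(χ(G) = 2 ≤ 3.)

Yes, G is 3-colorable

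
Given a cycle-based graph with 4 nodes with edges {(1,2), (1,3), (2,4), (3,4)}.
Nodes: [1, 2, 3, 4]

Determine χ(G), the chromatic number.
χ(G) = 2

Clique number ω(G) = 2 (lower bound: χ ≥ ω).
The graph is bipartite (no odd cycle), so 2 colors suffice: χ(G) = 2.
A valid 2-coloring: color 1: [2, 3]; color 2: [1, 4].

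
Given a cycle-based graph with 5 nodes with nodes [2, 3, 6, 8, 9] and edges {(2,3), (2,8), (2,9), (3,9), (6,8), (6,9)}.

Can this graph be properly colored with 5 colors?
A valid 5-coloring: color 1: [8, 9]; color 2: [2, 6]; color 3: [3].
(χ(G) = 3 ≤ 5.)

Yes, G is 5-colorable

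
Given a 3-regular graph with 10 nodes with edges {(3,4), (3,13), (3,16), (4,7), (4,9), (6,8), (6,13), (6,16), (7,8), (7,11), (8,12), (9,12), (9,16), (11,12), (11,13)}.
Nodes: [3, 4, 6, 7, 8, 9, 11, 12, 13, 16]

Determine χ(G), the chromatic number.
χ(G) = 3

Clique number ω(G) = 2 (lower bound: χ ≥ ω).
Odd cycle [6, 16, 9, 12, 8] needs 3 colors (χ ≥ 3).
The coloring below uses 3 colors, so χ(G) = 3.
A valid 3-coloring: color 1: [3, 6, 9, 11]; color 2: [4, 8, 13, 16]; color 3: [7, 12].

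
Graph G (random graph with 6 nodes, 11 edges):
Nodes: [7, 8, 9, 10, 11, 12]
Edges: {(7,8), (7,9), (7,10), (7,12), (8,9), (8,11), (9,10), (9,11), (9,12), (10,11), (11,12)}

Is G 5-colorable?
A valid 5-coloring: color 1: [9]; color 2: [7, 11]; color 3: [8, 10, 12].
(χ(G) = 3 ≤ 5.)

Yes, G is 5-colorable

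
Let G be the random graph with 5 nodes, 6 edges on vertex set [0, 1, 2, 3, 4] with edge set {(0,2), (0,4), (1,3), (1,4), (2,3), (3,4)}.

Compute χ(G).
χ(G) = 3

Clique number ω(G) = 3 (lower bound: χ ≥ ω).
The clique on [1, 3, 4] has size 3, forcing χ ≥ 3, and the coloring below uses 3 colors, so χ(G) = 3.
A valid 3-coloring: color 1: [2, 4]; color 2: [0, 3]; color 3: [1].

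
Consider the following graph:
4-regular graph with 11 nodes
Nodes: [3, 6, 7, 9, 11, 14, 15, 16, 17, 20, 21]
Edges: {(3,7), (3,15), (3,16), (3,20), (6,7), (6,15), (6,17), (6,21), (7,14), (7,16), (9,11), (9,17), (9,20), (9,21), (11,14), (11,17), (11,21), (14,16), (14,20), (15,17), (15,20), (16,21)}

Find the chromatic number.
Clique number ω(G) = 3 (lower bound: χ ≥ ω).
The clique on [3, 7, 16] has size 3, forcing χ ≥ 3, and the coloring below uses 3 colors, so χ(G) = 3.
A valid 3-coloring: color 1: [6, 11, 16, 20]; color 2: [7, 9, 15]; color 3: [3, 14, 17, 21].

χ(G) = 3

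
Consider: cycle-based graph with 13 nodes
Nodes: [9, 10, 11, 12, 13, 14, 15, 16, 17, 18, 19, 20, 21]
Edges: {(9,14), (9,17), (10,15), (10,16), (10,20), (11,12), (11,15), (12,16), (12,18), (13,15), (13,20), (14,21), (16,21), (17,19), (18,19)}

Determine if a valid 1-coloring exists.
Edge (9,17) forces its endpoints to differ, so 1 color is not enough.

No, G is not 1-colorable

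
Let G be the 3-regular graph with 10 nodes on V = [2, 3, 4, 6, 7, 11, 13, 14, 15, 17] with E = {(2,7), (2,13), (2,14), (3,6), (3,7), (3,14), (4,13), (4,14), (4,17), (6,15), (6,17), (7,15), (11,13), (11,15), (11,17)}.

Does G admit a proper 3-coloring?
Yes, G is 3-colorable

A valid 3-coloring: color 1: [7, 13, 14, 17]; color 2: [2, 4, 6, 11]; color 3: [3, 15].
(χ(G) = 3 ≤ 3.)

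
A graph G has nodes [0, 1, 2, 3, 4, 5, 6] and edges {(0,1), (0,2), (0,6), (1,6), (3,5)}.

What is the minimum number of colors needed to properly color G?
Clique number ω(G) = 3 (lower bound: χ ≥ ω).
The clique on [0, 1, 6] has size 3, forcing χ ≥ 3, and the coloring below uses 3 colors, so χ(G) = 3.
A valid 3-coloring: color 1: [0, 3, 4]; color 2: [1, 2, 5]; color 3: [6].

χ(G) = 3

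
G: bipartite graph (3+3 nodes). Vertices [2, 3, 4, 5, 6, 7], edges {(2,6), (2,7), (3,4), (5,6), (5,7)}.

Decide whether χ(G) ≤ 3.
A valid 3-coloring: color 1: [2, 3, 5]; color 2: [4, 6, 7].
(χ(G) = 2 ≤ 3.)

Yes, G is 3-colorable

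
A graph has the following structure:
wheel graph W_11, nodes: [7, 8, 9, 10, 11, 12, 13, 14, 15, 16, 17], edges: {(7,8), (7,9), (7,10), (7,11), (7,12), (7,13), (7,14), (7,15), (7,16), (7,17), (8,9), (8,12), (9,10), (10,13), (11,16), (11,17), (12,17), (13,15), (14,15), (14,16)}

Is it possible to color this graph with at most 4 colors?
A valid 4-coloring: color 1: [7]; color 2: [8, 10, 15, 16, 17]; color 3: [9, 11, 12, 13, 14].
(χ(G) = 3 ≤ 4.)

Yes, G is 4-colorable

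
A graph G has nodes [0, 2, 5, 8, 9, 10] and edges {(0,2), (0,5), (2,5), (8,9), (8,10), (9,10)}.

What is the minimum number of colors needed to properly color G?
χ(G) = 3

Clique number ω(G) = 3 (lower bound: χ ≥ ω).
The clique on [0, 2, 5] has size 3, forcing χ ≥ 3, and the coloring below uses 3 colors, so χ(G) = 3.
A valid 3-coloring: color 1: [5, 9]; color 2: [0, 8]; color 3: [2, 10].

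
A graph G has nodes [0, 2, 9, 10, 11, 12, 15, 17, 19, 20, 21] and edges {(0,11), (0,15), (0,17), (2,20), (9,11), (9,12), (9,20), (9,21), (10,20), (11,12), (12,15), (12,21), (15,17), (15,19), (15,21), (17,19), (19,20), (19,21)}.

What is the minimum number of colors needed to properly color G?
χ(G) = 3

Clique number ω(G) = 3 (lower bound: χ ≥ ω).
The clique on [9, 11, 12] has size 3, forcing χ ≥ 3, and the coloring below uses 3 colors, so χ(G) = 3.
A valid 3-coloring: color 1: [2, 9, 10, 15]; color 2: [0, 12, 19]; color 3: [11, 17, 20, 21].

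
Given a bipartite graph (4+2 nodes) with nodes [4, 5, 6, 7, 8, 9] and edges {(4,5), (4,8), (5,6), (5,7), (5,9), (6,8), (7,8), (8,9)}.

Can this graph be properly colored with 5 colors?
A valid 5-coloring: color 1: [5, 8]; color 2: [4, 6, 7, 9].
(χ(G) = 2 ≤ 5.)

Yes, G is 5-colorable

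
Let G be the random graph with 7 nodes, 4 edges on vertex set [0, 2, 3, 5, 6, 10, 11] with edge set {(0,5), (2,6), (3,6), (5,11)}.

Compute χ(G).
Clique number ω(G) = 2 (lower bound: χ ≥ ω).
The graph is bipartite (no odd cycle), so 2 colors suffice: χ(G) = 2.
A valid 2-coloring: color 1: [5, 6, 10]; color 2: [0, 2, 3, 11].

χ(G) = 2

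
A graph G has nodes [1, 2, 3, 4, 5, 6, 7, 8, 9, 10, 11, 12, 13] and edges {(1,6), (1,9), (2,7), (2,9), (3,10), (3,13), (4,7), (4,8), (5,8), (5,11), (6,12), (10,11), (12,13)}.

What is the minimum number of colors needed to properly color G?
χ(G) = 3

Clique number ω(G) = 2 (lower bound: χ ≥ ω).
Odd cycle [4, 7, 2, 9, 1, 6, 12, 13, 3, 10, 11, 5, 8] needs 3 colors (χ ≥ 3).
The coloring below uses 3 colors, so χ(G) = 3.
A valid 3-coloring: color 1: [1, 2, 3, 4, 5, 12]; color 2: [6, 7, 8, 9, 10, 13]; color 3: [11].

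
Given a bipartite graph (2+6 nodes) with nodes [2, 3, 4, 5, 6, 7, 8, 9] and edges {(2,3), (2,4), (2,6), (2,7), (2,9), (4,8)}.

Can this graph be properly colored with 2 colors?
A valid 2-coloring: color 1: [2, 5, 8]; color 2: [3, 4, 6, 7, 9].
(χ(G) = 2 ≤ 2.)

Yes, G is 2-colorable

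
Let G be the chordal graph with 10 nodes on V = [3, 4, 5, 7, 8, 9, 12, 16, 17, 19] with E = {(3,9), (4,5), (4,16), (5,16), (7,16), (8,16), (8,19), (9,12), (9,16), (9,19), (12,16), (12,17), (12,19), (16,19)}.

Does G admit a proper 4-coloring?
A valid 4-coloring: color 1: [3, 16, 17]; color 2: [4, 7, 8, 12]; color 3: [5, 19]; color 4: [9].
(χ(G) = 4 ≤ 4.)

Yes, G is 4-colorable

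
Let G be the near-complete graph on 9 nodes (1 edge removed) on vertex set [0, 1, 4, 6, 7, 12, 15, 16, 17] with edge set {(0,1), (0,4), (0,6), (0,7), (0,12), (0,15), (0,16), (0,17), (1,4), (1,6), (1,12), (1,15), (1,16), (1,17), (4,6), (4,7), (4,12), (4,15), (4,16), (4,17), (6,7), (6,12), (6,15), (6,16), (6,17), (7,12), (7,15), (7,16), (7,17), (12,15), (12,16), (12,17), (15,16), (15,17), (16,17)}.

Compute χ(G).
χ(G) = 8

Clique number ω(G) = 8 (lower bound: χ ≥ ω).
The clique on [0, 1, 4, 6, 12, 15, 16, 17] has size 8, forcing χ ≥ 8, and the coloring below uses 8 colors, so χ(G) = 8.
A valid 8-coloring: color 1: [6]; color 2: [17]; color 3: [15]; color 4: [0]; color 5: [16]; color 6: [12]; color 7: [4]; color 8: [1, 7].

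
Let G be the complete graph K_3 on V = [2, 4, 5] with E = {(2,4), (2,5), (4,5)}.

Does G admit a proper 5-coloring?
A valid 5-coloring: color 1: [5]; color 2: [4]; color 3: [2].
(χ(G) = 3 ≤ 5.)

Yes, G is 5-colorable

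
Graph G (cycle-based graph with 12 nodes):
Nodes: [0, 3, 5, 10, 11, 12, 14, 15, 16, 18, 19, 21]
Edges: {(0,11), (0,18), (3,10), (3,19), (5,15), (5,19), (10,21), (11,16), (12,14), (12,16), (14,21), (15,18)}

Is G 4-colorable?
A valid 4-coloring: color 1: [3, 5, 11, 12, 18, 21]; color 2: [0, 10, 14, 15, 16, 19].
(χ(G) = 2 ≤ 4.)

Yes, G is 4-colorable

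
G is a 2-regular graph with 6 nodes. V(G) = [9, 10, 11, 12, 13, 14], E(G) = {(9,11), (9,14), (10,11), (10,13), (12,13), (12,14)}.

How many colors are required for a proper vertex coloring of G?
Clique number ω(G) = 2 (lower bound: χ ≥ ω).
The graph is bipartite (no odd cycle), so 2 colors suffice: χ(G) = 2.
A valid 2-coloring: color 1: [11, 13, 14]; color 2: [9, 10, 12].

χ(G) = 2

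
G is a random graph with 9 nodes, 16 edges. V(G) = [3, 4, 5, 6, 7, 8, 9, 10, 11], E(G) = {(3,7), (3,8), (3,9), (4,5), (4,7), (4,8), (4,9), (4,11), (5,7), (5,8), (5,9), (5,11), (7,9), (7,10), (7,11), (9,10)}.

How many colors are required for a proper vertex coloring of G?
Clique number ω(G) = 4 (lower bound: χ ≥ ω).
The clique on [4, 5, 7, 9] has size 4, forcing χ ≥ 4, and the coloring below uses 4 colors, so χ(G) = 4.
A valid 4-coloring: color 1: [6, 7, 8]; color 2: [3, 4, 10]; color 3: [9, 11]; color 4: [5].

χ(G) = 4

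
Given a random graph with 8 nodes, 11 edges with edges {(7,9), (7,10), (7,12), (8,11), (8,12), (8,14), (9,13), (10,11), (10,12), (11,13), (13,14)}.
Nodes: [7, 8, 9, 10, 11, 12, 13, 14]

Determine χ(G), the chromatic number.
χ(G) = 3

Clique number ω(G) = 3 (lower bound: χ ≥ ω).
The clique on [7, 10, 12] has size 3, forcing χ ≥ 3, and the coloring below uses 3 colors, so χ(G) = 3.
A valid 3-coloring: color 1: [8, 10, 13]; color 2: [7, 11, 14]; color 3: [9, 12].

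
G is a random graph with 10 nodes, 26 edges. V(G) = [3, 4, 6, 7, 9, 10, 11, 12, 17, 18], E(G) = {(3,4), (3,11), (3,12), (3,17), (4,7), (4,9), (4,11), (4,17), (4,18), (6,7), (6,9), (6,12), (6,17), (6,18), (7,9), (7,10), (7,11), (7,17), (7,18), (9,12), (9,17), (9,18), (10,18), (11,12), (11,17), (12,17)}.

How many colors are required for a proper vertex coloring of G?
Clique number ω(G) = 4 (lower bound: χ ≥ ω).
Suppose a proper 4-coloring c exists. The clique [3, 4, 11, 17] takes 4 distinct colors; by symmetry let c(3) = 1, c(4) = 2, c(11) = 3, c(17) = 4.
- Vertex 7: neighbors [4, 11, 17] already have colors [2, 3, 4] ⇒ c(7) = 1.
- Vertex 9: neighbors [7, 4, 17] already have colors [1, 2, 4] ⇒ c(9) = 3.
- Vertex 6: neighbors [7, 9, 17] already have colors [1, 3, 4] ⇒ c(6) = 2.
- Vertex 12: neighbors [3, 6, 9, 17] already have colors [1, 2, 3, 4] — all 4 colors blocked. Contradiction.
The forced assignments end in a contradiction, so G has no proper 4-coloring (χ ≥ 5).
The coloring below uses 5 colors, so χ(G) = 5.
A valid 5-coloring: color 1: [7, 12]; color 2: [17, 18]; color 3: [4, 6, 10]; color 4: [9, 11]; color 5: [3].

χ(G) = 5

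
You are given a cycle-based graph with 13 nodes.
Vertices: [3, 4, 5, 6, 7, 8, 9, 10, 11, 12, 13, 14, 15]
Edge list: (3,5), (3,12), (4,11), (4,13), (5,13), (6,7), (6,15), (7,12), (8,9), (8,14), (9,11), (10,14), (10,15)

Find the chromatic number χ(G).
χ(G) = 3

Clique number ω(G) = 2 (lower bound: χ ≥ ω).
Odd cycle [12, 7, 6, 15, 10, 14, 8, 9, 11, 4, 13, 5, 3] needs 3 colors (χ ≥ 3).
The coloring below uses 3 colors, so χ(G) = 3.
A valid 3-coloring: color 1: [5, 6, 8, 10, 11, 12]; color 2: [3, 4, 7, 9, 14, 15]; color 3: [13].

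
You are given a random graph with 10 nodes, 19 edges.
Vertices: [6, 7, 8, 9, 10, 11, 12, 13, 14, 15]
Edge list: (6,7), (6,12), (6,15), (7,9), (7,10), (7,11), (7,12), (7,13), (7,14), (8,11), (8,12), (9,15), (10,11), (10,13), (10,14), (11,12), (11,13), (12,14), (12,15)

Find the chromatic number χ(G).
χ(G) = 4

Clique number ω(G) = 4 (lower bound: χ ≥ ω).
The clique on [7, 10, 11, 13] has size 4, forcing χ ≥ 4, and the coloring below uses 4 colors, so χ(G) = 4.
A valid 4-coloring: color 1: [7, 8, 15]; color 2: [9, 10, 12]; color 3: [6, 11, 14]; color 4: [13].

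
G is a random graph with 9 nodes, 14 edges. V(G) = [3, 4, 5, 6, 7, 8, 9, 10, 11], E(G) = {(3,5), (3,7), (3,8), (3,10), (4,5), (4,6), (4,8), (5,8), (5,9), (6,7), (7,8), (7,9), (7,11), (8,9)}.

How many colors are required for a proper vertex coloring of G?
χ(G) = 3

Clique number ω(G) = 3 (lower bound: χ ≥ ω).
The clique on [4, 5, 8] has size 3, forcing χ ≥ 3, and the coloring below uses 3 colors, so χ(G) = 3.
A valid 3-coloring: color 1: [6, 8, 10, 11]; color 2: [5, 7]; color 3: [3, 4, 9].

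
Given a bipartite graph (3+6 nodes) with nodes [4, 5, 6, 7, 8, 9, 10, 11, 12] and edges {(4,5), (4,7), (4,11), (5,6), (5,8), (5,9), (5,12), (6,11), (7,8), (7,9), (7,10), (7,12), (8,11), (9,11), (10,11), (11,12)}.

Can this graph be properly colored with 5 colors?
Yes, G is 5-colorable

A valid 5-coloring: color 1: [5, 7, 11]; color 2: [4, 6, 8, 9, 10, 12].
(χ(G) = 2 ≤ 5.)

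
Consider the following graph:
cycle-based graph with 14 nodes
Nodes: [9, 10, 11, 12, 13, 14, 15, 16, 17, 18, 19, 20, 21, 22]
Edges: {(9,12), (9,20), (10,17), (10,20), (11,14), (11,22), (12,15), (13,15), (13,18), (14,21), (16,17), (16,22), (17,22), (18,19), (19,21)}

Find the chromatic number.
Clique number ω(G) = 3 (lower bound: χ ≥ ω).
The clique on [16, 17, 22] has size 3, forcing χ ≥ 3, and the coloring below uses 3 colors, so χ(G) = 3.
A valid 3-coloring: color 1: [10, 12, 13, 14, 19, 22]; color 2: [11, 15, 17, 18, 20, 21]; color 3: [9, 16].

χ(G) = 3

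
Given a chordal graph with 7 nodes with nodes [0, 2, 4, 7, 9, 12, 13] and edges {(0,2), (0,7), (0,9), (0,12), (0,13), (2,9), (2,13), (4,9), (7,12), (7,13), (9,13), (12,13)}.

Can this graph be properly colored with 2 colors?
The clique on vertices [0, 2, 9, 13] has size 4 > 2, so it alone needs 4 colors.

No, G is not 2-colorable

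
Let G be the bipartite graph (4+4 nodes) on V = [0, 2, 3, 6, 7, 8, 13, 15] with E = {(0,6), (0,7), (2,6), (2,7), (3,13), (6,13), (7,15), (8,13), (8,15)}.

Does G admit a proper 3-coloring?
A valid 3-coloring: color 1: [0, 2, 13, 15]; color 2: [3, 6, 7, 8].
(χ(G) = 2 ≤ 3.)

Yes, G is 3-colorable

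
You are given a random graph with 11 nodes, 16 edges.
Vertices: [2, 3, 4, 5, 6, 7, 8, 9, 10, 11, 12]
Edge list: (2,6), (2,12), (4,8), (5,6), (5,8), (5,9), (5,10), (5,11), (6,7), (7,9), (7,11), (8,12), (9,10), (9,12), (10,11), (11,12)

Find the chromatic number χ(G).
χ(G) = 3

Clique number ω(G) = 3 (lower bound: χ ≥ ω).
The clique on [5, 9, 10] has size 3, forcing χ ≥ 3, and the coloring below uses 3 colors, so χ(G) = 3.
A valid 3-coloring: color 1: [2, 3, 4, 5, 7]; color 2: [6, 8, 9, 11]; color 3: [10, 12].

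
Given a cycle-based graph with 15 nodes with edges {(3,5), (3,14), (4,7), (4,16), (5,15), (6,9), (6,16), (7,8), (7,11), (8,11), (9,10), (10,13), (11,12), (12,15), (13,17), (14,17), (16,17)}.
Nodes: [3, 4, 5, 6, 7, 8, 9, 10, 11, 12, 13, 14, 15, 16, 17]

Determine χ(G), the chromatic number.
χ(G) = 3

Clique number ω(G) = 3 (lower bound: χ ≥ ω).
The clique on [7, 8, 11] has size 3, forcing χ ≥ 3, and the coloring below uses 3 colors, so χ(G) = 3.
A valid 3-coloring: color 1: [5, 7, 9, 12, 13, 14, 16]; color 2: [3, 4, 6, 10, 11, 15, 17]; color 3: [8].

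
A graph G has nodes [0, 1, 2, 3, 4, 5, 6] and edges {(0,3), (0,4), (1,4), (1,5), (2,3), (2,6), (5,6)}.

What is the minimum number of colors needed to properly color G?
χ(G) = 3

Clique number ω(G) = 2 (lower bound: χ ≥ ω).
Odd cycle [5, 1, 4, 0, 3, 2, 6] needs 3 colors (χ ≥ 3).
The coloring below uses 3 colors, so χ(G) = 3.
A valid 3-coloring: color 1: [0, 1, 2]; color 2: [3, 4, 5]; color 3: [6].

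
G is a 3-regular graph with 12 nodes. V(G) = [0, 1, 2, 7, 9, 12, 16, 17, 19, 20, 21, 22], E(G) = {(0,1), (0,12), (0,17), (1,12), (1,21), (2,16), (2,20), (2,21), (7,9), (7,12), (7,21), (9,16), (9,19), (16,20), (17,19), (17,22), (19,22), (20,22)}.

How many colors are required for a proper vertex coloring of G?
χ(G) = 3

Clique number ω(G) = 3 (lower bound: χ ≥ ω).
The clique on [0, 1, 12] has size 3, forcing χ ≥ 3, and the coloring below uses 3 colors, so χ(G) = 3.
A valid 3-coloring: color 1: [0, 7, 16, 19]; color 2: [1, 2, 9, 22]; color 3: [12, 17, 20, 21].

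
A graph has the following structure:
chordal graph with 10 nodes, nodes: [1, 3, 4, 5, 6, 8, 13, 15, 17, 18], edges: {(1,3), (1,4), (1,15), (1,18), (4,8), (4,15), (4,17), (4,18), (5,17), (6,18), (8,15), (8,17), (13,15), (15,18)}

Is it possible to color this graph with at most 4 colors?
A valid 4-coloring: color 1: [3, 6, 15, 17]; color 2: [4, 5, 13]; color 3: [1, 8]; color 4: [18].
(χ(G) = 4 ≤ 4.)

Yes, G is 4-colorable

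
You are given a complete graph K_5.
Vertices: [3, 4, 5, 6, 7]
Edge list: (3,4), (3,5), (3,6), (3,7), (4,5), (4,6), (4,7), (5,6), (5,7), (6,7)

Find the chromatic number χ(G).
χ(G) = 5

Clique number ω(G) = 5 (lower bound: χ ≥ ω).
The clique on [3, 4, 5, 6, 7] has size 5, forcing χ ≥ 5, and the coloring below uses 5 colors, so χ(G) = 5.
A valid 5-coloring: color 1: [7]; color 2: [5]; color 3: [6]; color 4: [3]; color 5: [4].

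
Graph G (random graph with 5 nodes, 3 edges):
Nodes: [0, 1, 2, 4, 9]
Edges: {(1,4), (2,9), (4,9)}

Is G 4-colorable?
Yes, G is 4-colorable

A valid 4-coloring: color 1: [0, 2, 4]; color 2: [1, 9].
(χ(G) = 2 ≤ 4.)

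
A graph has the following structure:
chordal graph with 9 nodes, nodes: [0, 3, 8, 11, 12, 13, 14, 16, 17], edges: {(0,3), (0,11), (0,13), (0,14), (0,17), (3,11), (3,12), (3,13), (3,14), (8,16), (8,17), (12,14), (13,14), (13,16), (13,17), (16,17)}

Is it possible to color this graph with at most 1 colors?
The clique on vertices [0, 3, 13, 14] has size 4 > 1, so it alone needs 4 colors.

No, G is not 1-colorable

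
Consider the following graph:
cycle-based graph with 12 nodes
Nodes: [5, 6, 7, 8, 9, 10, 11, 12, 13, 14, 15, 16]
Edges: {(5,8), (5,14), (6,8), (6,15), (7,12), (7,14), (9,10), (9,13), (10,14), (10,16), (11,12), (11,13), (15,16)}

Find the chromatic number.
Clique number ω(G) = 2 (lower bound: χ ≥ ω).
Odd cycle [5, 8, 6, 15, 16, 10, 14] needs 3 colors (χ ≥ 3).
The coloring below uses 3 colors, so χ(G) = 3.
A valid 3-coloring: color 1: [8, 9, 12, 14, 15]; color 2: [5, 6, 7, 10, 13]; color 3: [11, 16].

χ(G) = 3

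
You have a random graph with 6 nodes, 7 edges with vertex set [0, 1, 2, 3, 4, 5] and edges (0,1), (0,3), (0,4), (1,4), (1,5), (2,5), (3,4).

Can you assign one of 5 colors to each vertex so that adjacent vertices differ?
A valid 5-coloring: color 1: [0, 5]; color 2: [1, 2, 3]; color 3: [4].
(χ(G) = 3 ≤ 5.)

Yes, G is 5-colorable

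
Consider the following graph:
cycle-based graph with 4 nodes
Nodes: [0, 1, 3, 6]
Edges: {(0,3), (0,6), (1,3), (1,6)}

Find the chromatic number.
Clique number ω(G) = 2 (lower bound: χ ≥ ω).
The graph is bipartite (no odd cycle), so 2 colors suffice: χ(G) = 2.
A valid 2-coloring: color 1: [0, 1]; color 2: [3, 6].

χ(G) = 2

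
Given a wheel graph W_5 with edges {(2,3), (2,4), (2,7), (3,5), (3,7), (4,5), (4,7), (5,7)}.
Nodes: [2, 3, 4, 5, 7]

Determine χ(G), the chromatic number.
χ(G) = 3

Clique number ω(G) = 3 (lower bound: χ ≥ ω).
The clique on [2, 3, 7] has size 3, forcing χ ≥ 3, and the coloring below uses 3 colors, so χ(G) = 3.
A valid 3-coloring: color 1: [7]; color 2: [3, 4]; color 3: [2, 5].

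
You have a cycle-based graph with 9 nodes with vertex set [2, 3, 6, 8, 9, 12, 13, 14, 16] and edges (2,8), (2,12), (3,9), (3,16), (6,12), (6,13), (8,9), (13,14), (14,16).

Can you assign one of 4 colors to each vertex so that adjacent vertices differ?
Yes, G is 4-colorable

A valid 4-coloring: color 1: [2, 9, 13, 16]; color 2: [3, 8, 12, 14]; color 3: [6].
(χ(G) = 3 ≤ 4.)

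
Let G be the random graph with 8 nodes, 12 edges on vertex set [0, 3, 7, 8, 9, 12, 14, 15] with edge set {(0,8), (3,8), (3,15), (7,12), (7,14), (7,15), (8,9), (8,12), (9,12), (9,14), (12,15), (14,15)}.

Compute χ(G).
Clique number ω(G) = 3 (lower bound: χ ≥ ω).
The clique on [8, 9, 12] has size 3, forcing χ ≥ 3, and the coloring below uses 3 colors, so χ(G) = 3.
A valid 3-coloring: color 1: [8, 15]; color 2: [0, 3, 12, 14]; color 3: [7, 9].

χ(G) = 3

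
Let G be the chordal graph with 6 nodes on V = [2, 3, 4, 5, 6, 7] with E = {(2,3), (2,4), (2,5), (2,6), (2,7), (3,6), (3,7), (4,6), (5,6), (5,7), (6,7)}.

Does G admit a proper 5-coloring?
Yes, G is 5-colorable

A valid 5-coloring: color 1: [6]; color 2: [2]; color 3: [4, 7]; color 4: [3, 5].
(χ(G) = 4 ≤ 5.)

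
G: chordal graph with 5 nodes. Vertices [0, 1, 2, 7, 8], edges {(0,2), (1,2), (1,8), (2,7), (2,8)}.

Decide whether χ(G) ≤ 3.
A valid 3-coloring: color 1: [2]; color 2: [0, 7, 8]; color 3: [1].
(χ(G) = 3 ≤ 3.)

Yes, G is 3-colorable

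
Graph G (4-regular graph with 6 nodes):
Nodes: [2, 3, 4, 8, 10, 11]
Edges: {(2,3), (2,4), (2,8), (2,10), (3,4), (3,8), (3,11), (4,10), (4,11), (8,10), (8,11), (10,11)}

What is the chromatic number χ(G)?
χ(G) = 3

Clique number ω(G) = 3 (lower bound: χ ≥ ω).
The clique on [2, 8, 10] has size 3, forcing χ ≥ 3, and the coloring below uses 3 colors, so χ(G) = 3.
A valid 3-coloring: color 1: [2, 11]; color 2: [3, 10]; color 3: [4, 8].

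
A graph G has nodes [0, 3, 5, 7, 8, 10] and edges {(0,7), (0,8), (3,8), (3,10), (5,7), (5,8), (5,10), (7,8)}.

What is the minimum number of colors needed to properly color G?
χ(G) = 3

Clique number ω(G) = 3 (lower bound: χ ≥ ω).
The clique on [0, 7, 8] has size 3, forcing χ ≥ 3, and the coloring below uses 3 colors, so χ(G) = 3.
A valid 3-coloring: color 1: [8, 10]; color 2: [0, 3, 5]; color 3: [7].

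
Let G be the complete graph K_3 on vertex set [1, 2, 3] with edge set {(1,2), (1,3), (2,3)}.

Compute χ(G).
χ(G) = 3

Clique number ω(G) = 3 (lower bound: χ ≥ ω).
The clique on [1, 2, 3] has size 3, forcing χ ≥ 3, and the coloring below uses 3 colors, so χ(G) = 3.
A valid 3-coloring: color 1: [1]; color 2: [2]; color 3: [3].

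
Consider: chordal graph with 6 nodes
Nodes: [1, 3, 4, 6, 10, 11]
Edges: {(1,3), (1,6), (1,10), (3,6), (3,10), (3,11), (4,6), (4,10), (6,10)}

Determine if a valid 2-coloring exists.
The clique on vertices [1, 3, 6, 10] has size 4 > 2, so it alone needs 4 colors.

No, G is not 2-colorable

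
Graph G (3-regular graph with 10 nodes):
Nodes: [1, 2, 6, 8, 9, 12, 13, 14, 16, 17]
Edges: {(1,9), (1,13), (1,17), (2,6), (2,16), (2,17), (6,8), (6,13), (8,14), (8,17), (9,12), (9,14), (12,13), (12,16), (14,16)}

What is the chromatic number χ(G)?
Clique number ω(G) = 2 (lower bound: χ ≥ ω).
Odd cycle [16, 2, 17, 8, 14] needs 3 colors (χ ≥ 3).
The coloring below uses 3 colors, so χ(G) = 3.
A valid 3-coloring: color 1: [8, 9, 13, 16]; color 2: [1, 2, 12, 14]; color 3: [6, 17].

χ(G) = 3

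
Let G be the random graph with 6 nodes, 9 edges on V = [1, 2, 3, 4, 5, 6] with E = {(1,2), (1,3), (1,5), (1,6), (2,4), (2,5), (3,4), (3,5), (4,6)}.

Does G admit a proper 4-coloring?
Yes, G is 4-colorable

A valid 4-coloring: color 1: [1, 4]; color 2: [2, 3, 6]; color 3: [5].
(χ(G) = 3 ≤ 4.)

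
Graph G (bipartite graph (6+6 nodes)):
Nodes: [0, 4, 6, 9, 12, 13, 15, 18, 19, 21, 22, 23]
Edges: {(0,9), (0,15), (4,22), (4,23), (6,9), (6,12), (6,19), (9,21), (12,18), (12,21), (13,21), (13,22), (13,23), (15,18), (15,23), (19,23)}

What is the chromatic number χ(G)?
χ(G) = 2

Clique number ω(G) = 2 (lower bound: χ ≥ ω).
The graph is bipartite (no odd cycle), so 2 colors suffice: χ(G) = 2.
A valid 2-coloring: color 1: [0, 6, 18, 21, 22, 23]; color 2: [4, 9, 12, 13, 15, 19].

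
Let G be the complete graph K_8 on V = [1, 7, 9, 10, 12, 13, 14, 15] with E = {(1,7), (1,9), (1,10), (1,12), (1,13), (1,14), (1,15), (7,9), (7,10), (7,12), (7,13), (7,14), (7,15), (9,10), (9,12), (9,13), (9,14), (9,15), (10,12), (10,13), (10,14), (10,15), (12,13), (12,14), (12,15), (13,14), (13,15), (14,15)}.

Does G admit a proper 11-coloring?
Yes, G is 11-colorable

A valid 11-coloring: color 1: [12]; color 2: [13]; color 3: [7]; color 4: [15]; color 5: [1]; color 6: [14]; color 7: [9]; color 8: [10].
(χ(G) = 8 ≤ 11.)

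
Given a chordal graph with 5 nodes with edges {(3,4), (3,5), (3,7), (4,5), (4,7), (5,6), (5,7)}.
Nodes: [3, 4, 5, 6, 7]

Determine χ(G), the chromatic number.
Clique number ω(G) = 4 (lower bound: χ ≥ ω).
The clique on [3, 4, 5, 7] has size 4, forcing χ ≥ 4, and the coloring below uses 4 colors, so χ(G) = 4.
A valid 4-coloring: color 1: [5]; color 2: [3, 6]; color 3: [4]; color 4: [7].

χ(G) = 4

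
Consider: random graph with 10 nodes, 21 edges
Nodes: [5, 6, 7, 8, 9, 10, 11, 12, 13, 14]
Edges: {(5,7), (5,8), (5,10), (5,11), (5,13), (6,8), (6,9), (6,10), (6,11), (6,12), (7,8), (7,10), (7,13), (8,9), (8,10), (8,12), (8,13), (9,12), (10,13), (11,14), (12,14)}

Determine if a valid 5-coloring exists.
Yes, G is 5-colorable

A valid 5-coloring: color 1: [8, 14]; color 2: [5, 6]; color 3: [10, 11, 12]; color 4: [7, 9]; color 5: [13].
(χ(G) = 5 ≤ 5.)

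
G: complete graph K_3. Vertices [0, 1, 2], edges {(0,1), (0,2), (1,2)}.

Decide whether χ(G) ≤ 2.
No, G is not 2-colorable

The clique on vertices [0, 1, 2] has size 3 > 2, so it alone needs 3 colors.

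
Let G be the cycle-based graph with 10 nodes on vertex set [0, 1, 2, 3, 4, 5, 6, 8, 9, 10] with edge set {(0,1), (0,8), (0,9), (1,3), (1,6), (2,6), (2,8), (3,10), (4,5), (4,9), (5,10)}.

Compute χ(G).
χ(G) = 3

Clique number ω(G) = 2 (lower bound: χ ≥ ω).
Odd cycle [6, 2, 8, 0, 1] needs 3 colors (χ ≥ 3).
The coloring below uses 3 colors, so χ(G) = 3.
A valid 3-coloring: color 1: [1, 2, 4, 10]; color 2: [0, 3, 5, 6]; color 3: [8, 9].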